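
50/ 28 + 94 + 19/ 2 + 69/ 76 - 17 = 47451/ 532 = 89.19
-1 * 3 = -3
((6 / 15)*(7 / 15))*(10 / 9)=28 / 135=0.21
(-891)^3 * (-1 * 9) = 6366131739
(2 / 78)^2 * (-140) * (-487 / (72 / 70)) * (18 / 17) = 1193150 / 25857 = 46.14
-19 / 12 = -1.58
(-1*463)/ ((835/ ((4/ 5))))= -1852/ 4175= -0.44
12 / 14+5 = 41 / 7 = 5.86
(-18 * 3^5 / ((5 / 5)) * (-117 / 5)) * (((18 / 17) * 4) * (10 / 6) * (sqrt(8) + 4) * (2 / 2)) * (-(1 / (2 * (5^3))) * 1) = -24564384 / 2125- 12282192 * sqrt(2) / 2125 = -19733.66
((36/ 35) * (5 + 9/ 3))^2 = 82944/ 1225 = 67.71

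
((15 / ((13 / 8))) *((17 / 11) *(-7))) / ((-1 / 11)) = 14280 / 13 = 1098.46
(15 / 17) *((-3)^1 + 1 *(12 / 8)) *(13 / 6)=-195 / 68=-2.87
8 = 8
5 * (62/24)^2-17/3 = 3989/144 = 27.70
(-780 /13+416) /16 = 89 /4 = 22.25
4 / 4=1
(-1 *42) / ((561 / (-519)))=7266 / 187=38.86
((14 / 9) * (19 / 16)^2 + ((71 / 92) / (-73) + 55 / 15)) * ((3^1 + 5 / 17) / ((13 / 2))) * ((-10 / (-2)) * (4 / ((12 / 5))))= 1980034175 / 80148744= 24.70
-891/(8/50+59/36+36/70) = -5613300/14573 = -385.18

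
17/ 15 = 1.13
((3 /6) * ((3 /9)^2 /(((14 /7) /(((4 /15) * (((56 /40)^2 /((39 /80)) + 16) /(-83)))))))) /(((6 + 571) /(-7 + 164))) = -612928 /1260730575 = -0.00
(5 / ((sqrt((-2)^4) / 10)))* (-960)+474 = -11526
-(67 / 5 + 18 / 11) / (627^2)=-827 / 21622095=-0.00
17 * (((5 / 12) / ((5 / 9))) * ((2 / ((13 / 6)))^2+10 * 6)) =131121 / 169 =775.86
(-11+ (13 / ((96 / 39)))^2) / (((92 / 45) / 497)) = 386847405 / 94208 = 4106.31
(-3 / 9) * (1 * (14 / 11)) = -14 / 33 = -0.42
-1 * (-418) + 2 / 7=2928 / 7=418.29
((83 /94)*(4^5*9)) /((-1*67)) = -382464 /3149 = -121.46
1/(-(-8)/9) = 9/8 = 1.12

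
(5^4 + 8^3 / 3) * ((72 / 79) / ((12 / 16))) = 76384 / 79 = 966.89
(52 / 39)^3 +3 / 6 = 155 / 54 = 2.87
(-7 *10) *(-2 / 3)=140 / 3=46.67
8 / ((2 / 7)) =28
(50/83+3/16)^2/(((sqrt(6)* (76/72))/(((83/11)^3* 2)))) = 273999849* sqrt(6)/3236992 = 207.34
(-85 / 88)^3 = -614125 / 681472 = -0.90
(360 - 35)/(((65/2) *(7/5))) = 50/7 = 7.14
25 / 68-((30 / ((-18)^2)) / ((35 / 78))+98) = -419141 / 4284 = -97.84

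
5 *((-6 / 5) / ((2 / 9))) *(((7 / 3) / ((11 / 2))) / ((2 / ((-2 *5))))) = 630 / 11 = 57.27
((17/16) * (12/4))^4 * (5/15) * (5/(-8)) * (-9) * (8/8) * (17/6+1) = 777998115/1048576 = 741.96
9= 9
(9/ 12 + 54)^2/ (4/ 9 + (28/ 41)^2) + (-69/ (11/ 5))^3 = -8087931819261/ 293458880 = -27560.70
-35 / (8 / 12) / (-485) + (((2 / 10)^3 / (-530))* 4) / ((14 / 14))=695237 / 6426250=0.11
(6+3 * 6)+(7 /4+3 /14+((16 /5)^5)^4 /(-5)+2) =-33849922575846122018726053 /13351440429687500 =-2535301172.49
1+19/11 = 30/11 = 2.73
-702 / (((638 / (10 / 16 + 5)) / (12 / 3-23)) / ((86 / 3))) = 4301505 / 1276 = 3371.09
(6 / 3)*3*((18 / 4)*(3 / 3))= 27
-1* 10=-10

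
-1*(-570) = 570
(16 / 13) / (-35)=-16 / 455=-0.04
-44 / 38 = -1.16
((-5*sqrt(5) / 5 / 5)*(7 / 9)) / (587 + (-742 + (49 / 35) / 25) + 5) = 175*sqrt(5) / 168687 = 0.00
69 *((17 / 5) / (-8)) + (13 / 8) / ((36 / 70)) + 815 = 567961 / 720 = 788.83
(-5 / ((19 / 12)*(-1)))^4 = 12960000 / 130321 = 99.45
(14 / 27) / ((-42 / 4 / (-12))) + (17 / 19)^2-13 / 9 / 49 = 651292 / 477603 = 1.36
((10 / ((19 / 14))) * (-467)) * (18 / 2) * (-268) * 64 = 10092579840 / 19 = 531188412.63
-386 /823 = -0.47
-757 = -757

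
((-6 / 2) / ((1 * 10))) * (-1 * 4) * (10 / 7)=12 / 7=1.71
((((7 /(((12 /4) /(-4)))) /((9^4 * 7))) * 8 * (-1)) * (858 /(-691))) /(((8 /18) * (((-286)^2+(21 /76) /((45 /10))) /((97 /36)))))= -2108392 /14091722231967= -0.00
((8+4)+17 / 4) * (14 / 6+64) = 12935 / 12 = 1077.92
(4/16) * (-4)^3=-16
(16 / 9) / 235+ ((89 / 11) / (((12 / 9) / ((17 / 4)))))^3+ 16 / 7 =1384672346634047 / 80713543680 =17155.39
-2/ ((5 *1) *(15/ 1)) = -2/ 75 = -0.03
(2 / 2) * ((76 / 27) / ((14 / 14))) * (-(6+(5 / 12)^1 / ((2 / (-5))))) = -2261 / 162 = -13.96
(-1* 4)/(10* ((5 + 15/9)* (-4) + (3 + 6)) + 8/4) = 3/131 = 0.02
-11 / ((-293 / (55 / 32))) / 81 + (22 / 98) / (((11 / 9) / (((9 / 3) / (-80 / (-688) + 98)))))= 1006800671 / 157003098336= 0.01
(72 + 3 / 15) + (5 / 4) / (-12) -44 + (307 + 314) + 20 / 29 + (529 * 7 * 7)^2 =4676416279867 / 6960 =671898890.79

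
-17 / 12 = -1.42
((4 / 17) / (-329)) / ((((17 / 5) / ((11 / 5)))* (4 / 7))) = -11 / 13583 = -0.00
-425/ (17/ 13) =-325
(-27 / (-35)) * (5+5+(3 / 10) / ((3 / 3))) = 2781 / 350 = 7.95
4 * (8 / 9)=32 / 9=3.56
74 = 74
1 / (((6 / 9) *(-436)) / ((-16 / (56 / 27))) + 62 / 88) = 3564 / 136799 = 0.03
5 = 5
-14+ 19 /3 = -23 /3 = -7.67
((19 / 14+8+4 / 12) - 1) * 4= 730 / 21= 34.76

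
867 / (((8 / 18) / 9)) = 70227 / 4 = 17556.75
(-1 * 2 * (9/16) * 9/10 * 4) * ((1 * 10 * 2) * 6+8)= -2592/5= -518.40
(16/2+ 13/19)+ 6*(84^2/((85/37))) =29776233/1615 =18437.30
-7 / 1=-7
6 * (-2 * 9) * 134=-14472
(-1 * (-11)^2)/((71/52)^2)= -327184/5041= -64.90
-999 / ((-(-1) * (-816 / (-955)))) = -318015 / 272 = -1169.17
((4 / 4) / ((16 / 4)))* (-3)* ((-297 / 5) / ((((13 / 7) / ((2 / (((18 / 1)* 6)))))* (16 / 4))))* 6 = 693 / 1040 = 0.67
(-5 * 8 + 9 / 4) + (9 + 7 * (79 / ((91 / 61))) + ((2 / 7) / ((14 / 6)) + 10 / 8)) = 437383 / 1274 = 343.31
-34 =-34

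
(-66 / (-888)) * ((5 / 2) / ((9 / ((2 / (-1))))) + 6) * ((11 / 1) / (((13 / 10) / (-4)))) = -59290 / 4329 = -13.70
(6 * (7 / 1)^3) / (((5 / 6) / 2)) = 24696 / 5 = 4939.20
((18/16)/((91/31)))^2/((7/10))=389205/1854944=0.21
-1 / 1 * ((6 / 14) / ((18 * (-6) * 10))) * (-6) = -1 / 420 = -0.00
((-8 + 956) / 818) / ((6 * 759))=79 / 310431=0.00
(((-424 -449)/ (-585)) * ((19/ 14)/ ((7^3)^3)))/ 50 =0.00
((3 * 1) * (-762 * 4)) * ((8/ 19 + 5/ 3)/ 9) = -120904/ 57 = -2121.12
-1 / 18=-0.06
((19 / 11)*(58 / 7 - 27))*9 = -290.92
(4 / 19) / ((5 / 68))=272 / 95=2.86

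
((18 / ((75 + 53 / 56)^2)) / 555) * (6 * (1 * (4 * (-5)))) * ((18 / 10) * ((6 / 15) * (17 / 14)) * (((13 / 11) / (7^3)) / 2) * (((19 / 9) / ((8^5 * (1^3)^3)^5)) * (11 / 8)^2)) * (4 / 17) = -24453 / 967895063093530359773313315635200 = -0.00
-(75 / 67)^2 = -1.25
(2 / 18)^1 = 1 / 9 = 0.11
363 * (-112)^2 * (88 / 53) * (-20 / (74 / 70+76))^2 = 509311.71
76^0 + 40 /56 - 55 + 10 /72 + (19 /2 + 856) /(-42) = -9293 /126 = -73.75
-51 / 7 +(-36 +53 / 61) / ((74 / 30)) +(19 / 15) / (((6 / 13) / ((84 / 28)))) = -6301307 / 473970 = -13.29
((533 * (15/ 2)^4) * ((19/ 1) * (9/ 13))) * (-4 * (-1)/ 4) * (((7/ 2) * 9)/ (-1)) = -22360708125/ 32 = -698772128.91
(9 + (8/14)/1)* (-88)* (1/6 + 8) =-20636/3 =-6878.67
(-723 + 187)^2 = 287296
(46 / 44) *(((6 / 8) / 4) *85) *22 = 5865 / 16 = 366.56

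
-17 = -17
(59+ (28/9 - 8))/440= 487/3960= 0.12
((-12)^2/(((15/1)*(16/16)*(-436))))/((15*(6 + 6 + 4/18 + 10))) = -9/136250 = -0.00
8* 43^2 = 14792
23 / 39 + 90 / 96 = 953 / 624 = 1.53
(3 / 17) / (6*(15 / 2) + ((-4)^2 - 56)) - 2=-167 / 85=-1.96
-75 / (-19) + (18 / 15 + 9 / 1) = 1344 / 95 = 14.15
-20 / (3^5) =-20 / 243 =-0.08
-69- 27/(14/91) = -489/2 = -244.50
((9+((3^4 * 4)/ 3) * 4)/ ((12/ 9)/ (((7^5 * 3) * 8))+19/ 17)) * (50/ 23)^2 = 5670093555000/ 3040697819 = 1864.73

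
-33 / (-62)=33 / 62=0.53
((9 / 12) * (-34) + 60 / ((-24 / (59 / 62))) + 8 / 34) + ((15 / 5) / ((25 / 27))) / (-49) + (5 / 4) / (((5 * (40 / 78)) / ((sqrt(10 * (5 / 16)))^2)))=-2163878411 / 82633600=-26.19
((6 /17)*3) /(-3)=-6 /17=-0.35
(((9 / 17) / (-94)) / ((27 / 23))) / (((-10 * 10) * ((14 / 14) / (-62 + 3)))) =-1357 / 479400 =-0.00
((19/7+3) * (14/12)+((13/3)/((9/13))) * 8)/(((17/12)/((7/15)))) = 42896/2295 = 18.69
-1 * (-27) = 27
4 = 4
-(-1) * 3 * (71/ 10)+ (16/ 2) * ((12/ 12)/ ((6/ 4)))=799/ 30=26.63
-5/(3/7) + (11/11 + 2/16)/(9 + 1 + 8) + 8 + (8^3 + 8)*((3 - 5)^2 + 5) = 224467/48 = 4676.40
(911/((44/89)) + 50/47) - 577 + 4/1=2627949/2068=1270.77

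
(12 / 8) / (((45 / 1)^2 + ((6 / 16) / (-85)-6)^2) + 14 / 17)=693600 / 953411689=0.00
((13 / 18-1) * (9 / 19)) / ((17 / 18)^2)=-810 / 5491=-0.15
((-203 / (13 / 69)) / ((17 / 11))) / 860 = -154077 / 190060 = -0.81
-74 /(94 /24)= -888 /47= -18.89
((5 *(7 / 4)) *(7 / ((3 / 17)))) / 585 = 833 / 1404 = 0.59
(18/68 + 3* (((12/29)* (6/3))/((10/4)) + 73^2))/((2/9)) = 709398999/9860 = 71947.16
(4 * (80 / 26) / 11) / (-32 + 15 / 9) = -480 / 13013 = -0.04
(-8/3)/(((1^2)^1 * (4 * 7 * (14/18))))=-6/49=-0.12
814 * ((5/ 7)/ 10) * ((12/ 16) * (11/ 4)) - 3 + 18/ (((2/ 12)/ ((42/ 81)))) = 19367/ 112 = 172.92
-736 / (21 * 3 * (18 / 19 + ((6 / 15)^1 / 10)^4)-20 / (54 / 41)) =-147487500000 / 8917219819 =-16.54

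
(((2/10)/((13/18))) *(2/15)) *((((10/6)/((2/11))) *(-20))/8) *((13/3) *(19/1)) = -209/3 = -69.67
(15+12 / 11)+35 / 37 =6934 / 407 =17.04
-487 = -487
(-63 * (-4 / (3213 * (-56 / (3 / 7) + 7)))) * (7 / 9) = -4 / 8109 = -0.00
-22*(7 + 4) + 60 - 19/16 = -2931/16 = -183.19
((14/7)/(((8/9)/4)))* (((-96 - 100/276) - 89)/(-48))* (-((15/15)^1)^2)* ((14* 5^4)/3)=-27978125/276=-101370.02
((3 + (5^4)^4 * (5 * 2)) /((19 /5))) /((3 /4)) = 30517578125060 /57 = 535396107457.19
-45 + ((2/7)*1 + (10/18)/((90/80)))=-25073/567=-44.22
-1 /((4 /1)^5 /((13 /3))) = -13 /3072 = -0.00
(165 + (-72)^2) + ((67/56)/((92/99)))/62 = 1708605609/319424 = 5349.02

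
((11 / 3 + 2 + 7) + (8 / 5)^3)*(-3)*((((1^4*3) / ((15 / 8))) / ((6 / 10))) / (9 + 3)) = -12572 / 1125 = -11.18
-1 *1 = -1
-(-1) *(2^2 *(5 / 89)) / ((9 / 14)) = 280 / 801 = 0.35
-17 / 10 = -1.70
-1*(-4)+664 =668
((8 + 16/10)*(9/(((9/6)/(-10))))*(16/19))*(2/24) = -768/19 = -40.42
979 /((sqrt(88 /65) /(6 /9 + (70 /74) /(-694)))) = 4561339 * sqrt(1430) /308136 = 559.78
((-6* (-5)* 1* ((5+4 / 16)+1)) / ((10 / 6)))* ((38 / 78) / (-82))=-1425 / 2132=-0.67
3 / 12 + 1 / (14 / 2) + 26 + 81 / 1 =3007 / 28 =107.39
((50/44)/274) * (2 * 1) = 25/3014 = 0.01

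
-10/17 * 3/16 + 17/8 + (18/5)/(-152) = 6431/3230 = 1.99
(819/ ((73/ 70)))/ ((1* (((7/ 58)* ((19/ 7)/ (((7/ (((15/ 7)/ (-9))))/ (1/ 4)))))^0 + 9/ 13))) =372645/ 803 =464.07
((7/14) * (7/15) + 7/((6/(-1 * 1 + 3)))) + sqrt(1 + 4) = sqrt(5) + 77/30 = 4.80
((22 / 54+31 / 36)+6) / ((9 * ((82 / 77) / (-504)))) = -423115 / 1107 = -382.22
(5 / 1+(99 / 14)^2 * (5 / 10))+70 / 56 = 12251 / 392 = 31.25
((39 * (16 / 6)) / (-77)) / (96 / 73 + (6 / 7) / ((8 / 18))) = -1168 / 2805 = -0.42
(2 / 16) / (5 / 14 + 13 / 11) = 77 / 948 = 0.08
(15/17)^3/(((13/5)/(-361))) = -6091875/63869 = -95.38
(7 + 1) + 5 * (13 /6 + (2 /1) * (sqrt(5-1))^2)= 353 /6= 58.83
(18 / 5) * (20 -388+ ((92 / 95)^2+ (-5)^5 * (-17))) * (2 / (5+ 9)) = 8570527002 / 315875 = 27132.65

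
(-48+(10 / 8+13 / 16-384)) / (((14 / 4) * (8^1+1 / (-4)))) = -6879 / 434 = -15.85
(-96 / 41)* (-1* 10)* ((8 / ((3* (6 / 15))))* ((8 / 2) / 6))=104.07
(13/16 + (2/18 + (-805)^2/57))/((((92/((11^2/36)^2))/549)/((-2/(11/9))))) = -2525667462857/2013696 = -1254244.66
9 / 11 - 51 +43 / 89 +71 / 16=-708971 / 15664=-45.26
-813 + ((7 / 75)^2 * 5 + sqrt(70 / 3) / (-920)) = -914576 / 1125 - sqrt(210) / 2760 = -812.96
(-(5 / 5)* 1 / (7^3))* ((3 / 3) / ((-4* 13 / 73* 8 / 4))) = 73 / 35672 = 0.00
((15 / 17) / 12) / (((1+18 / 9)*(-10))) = -1 / 408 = -0.00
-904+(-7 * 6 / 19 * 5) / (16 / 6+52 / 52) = -189566 / 209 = -907.01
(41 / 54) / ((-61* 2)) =-41 / 6588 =-0.01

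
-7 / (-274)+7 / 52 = 1141 / 7124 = 0.16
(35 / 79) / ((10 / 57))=399 / 158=2.53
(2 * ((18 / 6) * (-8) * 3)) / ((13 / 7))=-1008 / 13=-77.54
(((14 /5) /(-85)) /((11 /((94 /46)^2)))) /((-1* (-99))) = -0.00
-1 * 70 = -70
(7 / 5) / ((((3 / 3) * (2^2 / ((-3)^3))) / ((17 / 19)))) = -3213 / 380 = -8.46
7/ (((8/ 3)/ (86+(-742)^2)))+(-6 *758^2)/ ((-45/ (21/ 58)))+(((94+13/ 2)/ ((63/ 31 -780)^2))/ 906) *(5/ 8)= 600345671426576722679/ 407513025300960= 1473193.82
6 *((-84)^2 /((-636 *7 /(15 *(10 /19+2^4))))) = -2373840 /1007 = -2357.34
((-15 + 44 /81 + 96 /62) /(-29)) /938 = 32413 /68304222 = 0.00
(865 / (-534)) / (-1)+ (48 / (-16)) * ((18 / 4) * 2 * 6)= -85643 / 534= -160.38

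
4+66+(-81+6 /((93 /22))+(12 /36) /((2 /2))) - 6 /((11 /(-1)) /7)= -5554 /1023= -5.43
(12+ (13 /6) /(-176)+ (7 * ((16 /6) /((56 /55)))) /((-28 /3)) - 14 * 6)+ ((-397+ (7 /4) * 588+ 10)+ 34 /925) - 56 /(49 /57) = 3438747353 /6837600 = 502.92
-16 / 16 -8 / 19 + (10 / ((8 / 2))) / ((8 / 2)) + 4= 487 / 152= 3.20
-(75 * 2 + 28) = -178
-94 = -94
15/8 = 1.88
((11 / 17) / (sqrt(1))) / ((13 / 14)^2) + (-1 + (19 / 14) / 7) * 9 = -1831415 / 281554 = -6.50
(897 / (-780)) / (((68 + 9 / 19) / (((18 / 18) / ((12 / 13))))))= -5681 / 312240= -0.02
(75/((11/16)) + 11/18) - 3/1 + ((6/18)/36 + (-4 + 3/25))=3054089/29700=102.83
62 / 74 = 31 / 37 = 0.84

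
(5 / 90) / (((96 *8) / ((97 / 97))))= 1 / 13824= 0.00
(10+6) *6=96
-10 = -10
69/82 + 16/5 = 1657/410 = 4.04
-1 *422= -422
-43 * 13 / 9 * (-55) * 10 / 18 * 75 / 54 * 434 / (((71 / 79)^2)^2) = 32482736519358125 / 18525115449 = 1753443.14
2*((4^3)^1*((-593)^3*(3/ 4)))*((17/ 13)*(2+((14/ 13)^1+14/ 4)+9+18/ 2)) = -108731429308368/ 169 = -643381238511.05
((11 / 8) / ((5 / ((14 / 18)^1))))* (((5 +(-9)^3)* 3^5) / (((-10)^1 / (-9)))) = -3386691 / 100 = -33866.91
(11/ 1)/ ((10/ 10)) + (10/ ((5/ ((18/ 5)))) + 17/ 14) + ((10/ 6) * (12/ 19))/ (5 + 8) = 337073/ 17290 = 19.50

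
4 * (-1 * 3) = -12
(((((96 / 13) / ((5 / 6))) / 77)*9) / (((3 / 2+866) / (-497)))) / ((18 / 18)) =-736128 / 1240525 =-0.59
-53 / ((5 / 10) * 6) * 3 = -53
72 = 72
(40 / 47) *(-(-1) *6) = 240 / 47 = 5.11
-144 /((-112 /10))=90 /7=12.86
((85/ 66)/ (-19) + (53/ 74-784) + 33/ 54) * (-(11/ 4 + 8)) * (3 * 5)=23424846625/ 185592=126216.90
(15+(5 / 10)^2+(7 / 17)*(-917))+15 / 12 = -12277 / 34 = -361.09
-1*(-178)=178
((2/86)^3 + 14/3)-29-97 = -28940545/238521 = -121.33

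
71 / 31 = 2.29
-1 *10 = -10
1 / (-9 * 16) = -1 / 144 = -0.01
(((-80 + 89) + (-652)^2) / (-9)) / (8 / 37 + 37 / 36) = -62916724 / 1657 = -37970.26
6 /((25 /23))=138 /25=5.52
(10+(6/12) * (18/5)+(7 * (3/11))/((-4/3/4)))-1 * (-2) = 444/55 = 8.07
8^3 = 512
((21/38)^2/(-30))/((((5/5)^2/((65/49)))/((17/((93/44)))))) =-2431/22382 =-0.11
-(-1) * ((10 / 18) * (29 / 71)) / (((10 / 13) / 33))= 4147 / 426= 9.73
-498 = -498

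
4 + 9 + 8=21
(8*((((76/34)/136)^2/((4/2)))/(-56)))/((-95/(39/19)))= 39/93543520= 0.00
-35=-35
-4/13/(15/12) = -16/65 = -0.25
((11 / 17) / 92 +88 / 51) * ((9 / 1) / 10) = 24387 / 15640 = 1.56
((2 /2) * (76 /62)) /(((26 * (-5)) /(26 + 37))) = -1197 /2015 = -0.59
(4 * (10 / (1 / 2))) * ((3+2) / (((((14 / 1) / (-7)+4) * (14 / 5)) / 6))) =428.57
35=35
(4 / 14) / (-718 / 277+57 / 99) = -18282 / 129017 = -0.14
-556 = -556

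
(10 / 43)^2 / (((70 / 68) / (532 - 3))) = 359720 / 12943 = 27.79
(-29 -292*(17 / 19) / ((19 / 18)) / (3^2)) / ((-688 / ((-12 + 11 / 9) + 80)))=4235777 / 745104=5.68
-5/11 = -0.45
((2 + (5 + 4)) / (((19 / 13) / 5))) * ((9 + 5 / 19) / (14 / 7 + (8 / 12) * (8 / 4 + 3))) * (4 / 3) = 31460 / 361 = 87.15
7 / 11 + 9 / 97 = 778 / 1067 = 0.73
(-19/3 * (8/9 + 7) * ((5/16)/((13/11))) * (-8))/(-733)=-0.14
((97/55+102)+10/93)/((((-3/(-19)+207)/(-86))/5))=-434072917/2013264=-215.61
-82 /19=-4.32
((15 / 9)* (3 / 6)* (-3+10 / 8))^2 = 1225 / 576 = 2.13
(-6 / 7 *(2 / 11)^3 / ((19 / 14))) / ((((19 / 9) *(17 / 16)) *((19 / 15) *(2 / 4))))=-414720 / 155198593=-0.00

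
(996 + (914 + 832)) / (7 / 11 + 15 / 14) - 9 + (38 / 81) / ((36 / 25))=612340583 / 383454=1596.91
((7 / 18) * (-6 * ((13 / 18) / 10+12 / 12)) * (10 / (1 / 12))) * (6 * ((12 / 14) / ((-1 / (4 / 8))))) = 772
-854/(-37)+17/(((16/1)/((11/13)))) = 184551/7696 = 23.98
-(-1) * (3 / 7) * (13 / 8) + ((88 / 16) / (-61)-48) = -161897 / 3416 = -47.39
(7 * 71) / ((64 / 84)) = 10437 / 16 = 652.31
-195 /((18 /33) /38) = -13585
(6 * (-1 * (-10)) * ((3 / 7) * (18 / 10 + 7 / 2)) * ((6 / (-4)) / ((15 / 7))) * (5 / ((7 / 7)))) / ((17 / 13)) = -6201 / 17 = -364.76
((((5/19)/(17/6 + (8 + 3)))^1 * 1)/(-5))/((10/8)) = -24/7885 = -0.00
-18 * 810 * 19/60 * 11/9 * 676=-3814668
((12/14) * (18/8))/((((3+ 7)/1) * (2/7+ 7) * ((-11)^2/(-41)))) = -369/41140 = -0.01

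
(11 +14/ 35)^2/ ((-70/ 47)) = -152703/ 1750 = -87.26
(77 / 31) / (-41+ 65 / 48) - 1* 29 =-155863 / 5363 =-29.06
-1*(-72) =72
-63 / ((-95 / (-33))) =-21.88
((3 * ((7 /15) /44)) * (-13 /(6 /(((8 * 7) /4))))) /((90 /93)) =-19747 /19800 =-1.00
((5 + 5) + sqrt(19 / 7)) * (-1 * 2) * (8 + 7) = -300 - 30 * sqrt(133) / 7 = -349.43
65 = 65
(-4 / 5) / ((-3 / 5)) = 4 / 3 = 1.33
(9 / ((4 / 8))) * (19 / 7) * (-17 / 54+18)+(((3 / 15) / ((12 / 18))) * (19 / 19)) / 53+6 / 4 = 4816804 / 5565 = 865.55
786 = 786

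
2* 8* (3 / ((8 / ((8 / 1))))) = 48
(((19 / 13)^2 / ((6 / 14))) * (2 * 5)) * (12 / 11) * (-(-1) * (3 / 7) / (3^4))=14440 / 50193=0.29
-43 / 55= -0.78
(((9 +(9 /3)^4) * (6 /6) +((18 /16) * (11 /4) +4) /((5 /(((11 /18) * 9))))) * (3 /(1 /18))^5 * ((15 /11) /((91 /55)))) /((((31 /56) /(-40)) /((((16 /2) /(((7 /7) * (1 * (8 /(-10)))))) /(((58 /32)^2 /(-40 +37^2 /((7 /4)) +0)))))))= 2048065491588784128000 /338923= 6042863693490214.97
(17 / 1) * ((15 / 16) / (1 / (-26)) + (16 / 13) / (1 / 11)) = -19159 / 104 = -184.22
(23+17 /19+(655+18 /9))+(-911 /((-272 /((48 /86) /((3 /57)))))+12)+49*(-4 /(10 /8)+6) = 120224923 /138890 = 865.61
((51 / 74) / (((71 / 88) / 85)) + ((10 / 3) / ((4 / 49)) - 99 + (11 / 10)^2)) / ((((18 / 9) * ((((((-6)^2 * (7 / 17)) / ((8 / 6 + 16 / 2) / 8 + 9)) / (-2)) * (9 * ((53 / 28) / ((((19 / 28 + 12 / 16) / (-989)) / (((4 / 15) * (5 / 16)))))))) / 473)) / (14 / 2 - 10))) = -140699082557 / 9078557355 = -15.50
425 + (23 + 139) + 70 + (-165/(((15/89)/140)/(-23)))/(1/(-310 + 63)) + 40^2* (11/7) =-5450442821/7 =-778634688.71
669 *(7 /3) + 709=2270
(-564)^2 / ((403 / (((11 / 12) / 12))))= 24299 / 403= 60.30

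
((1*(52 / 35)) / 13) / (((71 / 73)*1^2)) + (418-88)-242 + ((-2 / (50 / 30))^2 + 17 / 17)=1125177 / 12425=90.56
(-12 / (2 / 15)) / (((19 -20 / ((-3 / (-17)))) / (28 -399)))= -100170 / 283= -353.96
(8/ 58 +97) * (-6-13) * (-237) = 12684951/ 29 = 437412.10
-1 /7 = -0.14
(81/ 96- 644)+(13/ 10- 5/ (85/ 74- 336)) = -2544669763/ 3964640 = -641.84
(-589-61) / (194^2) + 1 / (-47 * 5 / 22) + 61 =269265659 / 4422230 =60.89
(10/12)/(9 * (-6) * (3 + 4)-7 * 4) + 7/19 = 16957/46284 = 0.37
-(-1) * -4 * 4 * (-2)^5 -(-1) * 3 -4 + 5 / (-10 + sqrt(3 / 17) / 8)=55540867 / 108797 -40 * sqrt(51) / 108797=510.50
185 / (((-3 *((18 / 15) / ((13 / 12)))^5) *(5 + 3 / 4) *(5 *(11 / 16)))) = -42930753125 / 22946913792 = -1.87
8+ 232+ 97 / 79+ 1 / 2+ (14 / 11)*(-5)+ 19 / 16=3289015 / 13904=236.55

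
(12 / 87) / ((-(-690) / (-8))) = -16 / 10005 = -0.00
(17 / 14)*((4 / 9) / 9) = 34 / 567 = 0.06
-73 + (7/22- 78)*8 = -7639/11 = -694.45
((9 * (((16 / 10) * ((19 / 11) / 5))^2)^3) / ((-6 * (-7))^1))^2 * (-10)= -684440293905939481579487232 / 1833236103765118122100830078125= -0.00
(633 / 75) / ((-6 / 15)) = -21.10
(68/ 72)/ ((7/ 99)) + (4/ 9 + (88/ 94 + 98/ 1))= 667633/ 5922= 112.74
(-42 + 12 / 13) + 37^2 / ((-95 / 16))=-335482 / 1235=-271.65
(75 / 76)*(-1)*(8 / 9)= -50 / 57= -0.88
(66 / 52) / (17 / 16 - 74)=-0.02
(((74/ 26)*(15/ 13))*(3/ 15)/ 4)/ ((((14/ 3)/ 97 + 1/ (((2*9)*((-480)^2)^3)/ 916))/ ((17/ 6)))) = 419751571488768000000/ 43406365556739753997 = 9.67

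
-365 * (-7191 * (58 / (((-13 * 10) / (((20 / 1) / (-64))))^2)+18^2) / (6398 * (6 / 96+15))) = 73584150121215 / 8338692544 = 8824.42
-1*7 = -7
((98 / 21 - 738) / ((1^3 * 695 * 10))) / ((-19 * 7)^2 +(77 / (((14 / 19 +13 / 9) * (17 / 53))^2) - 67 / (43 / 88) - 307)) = -76074067652 / 12546531462345513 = -0.00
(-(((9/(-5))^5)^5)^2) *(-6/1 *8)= 24738120995136543889750134228749821089701161056048/88817841970012523233890533447265625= 278526481238857.96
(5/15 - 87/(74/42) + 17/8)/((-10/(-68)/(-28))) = 991627/111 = 8933.58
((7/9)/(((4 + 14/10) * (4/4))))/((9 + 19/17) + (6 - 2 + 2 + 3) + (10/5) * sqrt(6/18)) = 0.01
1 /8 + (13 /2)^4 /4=28569 /64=446.39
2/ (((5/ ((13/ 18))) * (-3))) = -13/ 135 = -0.10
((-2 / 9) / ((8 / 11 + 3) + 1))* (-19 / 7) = 209 / 1638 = 0.13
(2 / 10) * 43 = 43 / 5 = 8.60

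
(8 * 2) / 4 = 4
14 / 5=2.80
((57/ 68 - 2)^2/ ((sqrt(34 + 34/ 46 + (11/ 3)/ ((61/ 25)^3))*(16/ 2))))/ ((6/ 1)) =380701*sqrt(2306643883638)/ 121635595928064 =0.00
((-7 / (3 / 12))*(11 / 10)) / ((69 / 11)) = -1694 / 345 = -4.91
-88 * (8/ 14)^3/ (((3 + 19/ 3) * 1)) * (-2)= 8448/ 2401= 3.52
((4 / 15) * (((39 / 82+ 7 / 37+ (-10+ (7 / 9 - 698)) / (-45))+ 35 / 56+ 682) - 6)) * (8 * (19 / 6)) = 4681.64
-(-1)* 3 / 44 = 3 / 44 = 0.07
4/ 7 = 0.57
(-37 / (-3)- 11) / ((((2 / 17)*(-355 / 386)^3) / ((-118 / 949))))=230739973472 / 127371577125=1.81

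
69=69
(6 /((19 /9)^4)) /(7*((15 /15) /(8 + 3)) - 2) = -144342 /651605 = -0.22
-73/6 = -12.17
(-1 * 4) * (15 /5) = -12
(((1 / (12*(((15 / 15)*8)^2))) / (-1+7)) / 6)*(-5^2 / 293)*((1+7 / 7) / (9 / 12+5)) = -25 / 23289984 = -0.00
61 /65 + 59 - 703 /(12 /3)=-30111 /260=-115.81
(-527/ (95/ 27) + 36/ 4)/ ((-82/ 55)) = 73557/ 779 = 94.42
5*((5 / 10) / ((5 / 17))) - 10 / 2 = 7 / 2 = 3.50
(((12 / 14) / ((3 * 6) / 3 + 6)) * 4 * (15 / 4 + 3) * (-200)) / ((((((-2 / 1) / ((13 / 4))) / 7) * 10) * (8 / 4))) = 1755 / 8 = 219.38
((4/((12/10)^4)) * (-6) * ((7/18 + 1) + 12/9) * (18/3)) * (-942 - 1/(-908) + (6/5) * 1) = 26161265375/147096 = 177851.64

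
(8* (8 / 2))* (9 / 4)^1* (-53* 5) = -19080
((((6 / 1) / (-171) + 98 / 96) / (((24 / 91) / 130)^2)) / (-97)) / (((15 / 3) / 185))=-1163780065175 / 12738816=-91357.00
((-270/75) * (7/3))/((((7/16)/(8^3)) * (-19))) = 517.39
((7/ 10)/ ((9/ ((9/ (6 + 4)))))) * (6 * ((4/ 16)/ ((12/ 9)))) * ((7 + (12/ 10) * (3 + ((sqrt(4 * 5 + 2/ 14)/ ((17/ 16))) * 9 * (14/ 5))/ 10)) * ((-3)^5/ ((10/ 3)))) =-1240029 * sqrt(987)/ 531250 - 2434131/ 40000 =-134.18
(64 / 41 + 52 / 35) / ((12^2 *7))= 1093 / 361620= 0.00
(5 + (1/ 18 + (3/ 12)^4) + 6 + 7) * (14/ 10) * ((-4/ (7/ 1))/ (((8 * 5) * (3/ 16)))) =-41609/ 21600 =-1.93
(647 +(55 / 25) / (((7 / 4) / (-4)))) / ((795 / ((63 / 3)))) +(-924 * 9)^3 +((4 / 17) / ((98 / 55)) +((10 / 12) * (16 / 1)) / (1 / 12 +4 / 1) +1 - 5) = -634752356194446073 / 1103725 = -575100098479.64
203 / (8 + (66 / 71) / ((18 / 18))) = 14413 / 634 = 22.73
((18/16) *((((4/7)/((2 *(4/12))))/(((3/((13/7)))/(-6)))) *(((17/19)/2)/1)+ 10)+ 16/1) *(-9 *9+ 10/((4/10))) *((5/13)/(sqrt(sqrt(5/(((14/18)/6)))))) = -95512 *10^(3/4) *21^(1/4)/5187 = -221.66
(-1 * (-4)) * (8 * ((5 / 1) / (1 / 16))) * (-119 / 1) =-304640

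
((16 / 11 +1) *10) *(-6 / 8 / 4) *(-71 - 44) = 46575 / 88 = 529.26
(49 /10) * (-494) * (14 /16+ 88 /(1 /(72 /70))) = -44243381 /200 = -221216.90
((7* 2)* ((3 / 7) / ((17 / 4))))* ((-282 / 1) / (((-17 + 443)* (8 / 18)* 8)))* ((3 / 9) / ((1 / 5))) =-2115 / 4828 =-0.44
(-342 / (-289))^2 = 116964 / 83521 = 1.40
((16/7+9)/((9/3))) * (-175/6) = -109.72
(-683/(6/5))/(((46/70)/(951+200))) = -137573275/138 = -996907.79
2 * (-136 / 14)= -136 / 7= -19.43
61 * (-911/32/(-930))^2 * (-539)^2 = 14707678209301/885657600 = 16606.51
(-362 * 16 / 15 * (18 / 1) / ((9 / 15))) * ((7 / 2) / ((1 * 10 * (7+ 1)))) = -2534 / 5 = -506.80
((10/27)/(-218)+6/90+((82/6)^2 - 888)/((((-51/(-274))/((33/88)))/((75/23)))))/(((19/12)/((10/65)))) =-212041876382/473710185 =-447.62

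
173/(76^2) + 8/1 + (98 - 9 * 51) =-2038755/5776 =-352.97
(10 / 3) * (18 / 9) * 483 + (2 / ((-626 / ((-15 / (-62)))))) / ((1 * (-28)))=1749644975 / 543368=3220.00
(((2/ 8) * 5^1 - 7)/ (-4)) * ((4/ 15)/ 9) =23/ 540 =0.04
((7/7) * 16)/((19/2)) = 32/19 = 1.68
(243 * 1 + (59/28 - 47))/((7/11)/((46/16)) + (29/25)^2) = 292373125/2312548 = 126.43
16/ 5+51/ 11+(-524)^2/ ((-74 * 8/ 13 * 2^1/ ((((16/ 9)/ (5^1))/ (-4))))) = 5051569/ 18315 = 275.82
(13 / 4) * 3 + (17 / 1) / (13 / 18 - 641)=448251 / 46100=9.72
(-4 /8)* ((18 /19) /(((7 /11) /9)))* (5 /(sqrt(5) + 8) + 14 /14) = -88209 /7847 + 4455* sqrt(5) /7847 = -9.97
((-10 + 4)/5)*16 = -96/5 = -19.20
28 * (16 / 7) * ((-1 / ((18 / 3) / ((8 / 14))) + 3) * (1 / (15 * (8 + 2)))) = 1952 / 1575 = 1.24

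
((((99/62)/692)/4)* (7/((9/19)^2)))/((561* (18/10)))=0.00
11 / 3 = 3.67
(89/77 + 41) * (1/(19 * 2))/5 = 1623/7315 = 0.22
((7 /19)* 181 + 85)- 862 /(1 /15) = -242788 /19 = -12778.32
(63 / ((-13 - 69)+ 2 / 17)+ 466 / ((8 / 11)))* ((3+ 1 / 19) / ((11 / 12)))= 46887 / 22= 2131.23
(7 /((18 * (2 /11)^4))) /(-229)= -102487 /65952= -1.55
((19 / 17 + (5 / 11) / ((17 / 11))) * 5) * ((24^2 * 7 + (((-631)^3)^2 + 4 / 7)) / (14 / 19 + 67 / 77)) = 11081581060992056610600 / 39967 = 277268272849902584.90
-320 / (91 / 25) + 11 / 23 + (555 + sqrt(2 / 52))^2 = 555* sqrt(26) / 13 + 1289026813 / 4186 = 308155.29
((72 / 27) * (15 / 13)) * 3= 120 / 13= 9.23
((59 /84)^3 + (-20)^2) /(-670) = -237286979 /397111680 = -0.60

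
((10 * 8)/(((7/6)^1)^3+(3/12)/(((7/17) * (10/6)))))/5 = 120960/14759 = 8.20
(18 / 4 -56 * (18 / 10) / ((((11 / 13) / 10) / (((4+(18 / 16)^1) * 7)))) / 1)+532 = -42200.41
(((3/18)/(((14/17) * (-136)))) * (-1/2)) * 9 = 3/448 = 0.01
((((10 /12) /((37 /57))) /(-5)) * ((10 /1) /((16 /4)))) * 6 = -285 /74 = -3.85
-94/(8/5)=-235/4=-58.75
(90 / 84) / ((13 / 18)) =135 / 91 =1.48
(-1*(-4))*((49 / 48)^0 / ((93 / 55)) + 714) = 265828 / 93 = 2858.37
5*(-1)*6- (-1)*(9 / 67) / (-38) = -76389 / 2546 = -30.00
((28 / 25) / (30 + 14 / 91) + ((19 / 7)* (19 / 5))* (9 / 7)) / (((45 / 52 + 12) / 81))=22871862 / 273175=83.73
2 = 2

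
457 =457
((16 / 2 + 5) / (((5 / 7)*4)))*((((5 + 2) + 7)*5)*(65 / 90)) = 8281 / 36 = 230.03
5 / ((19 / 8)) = 2.11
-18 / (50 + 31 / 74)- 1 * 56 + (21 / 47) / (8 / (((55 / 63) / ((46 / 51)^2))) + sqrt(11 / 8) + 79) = -1640213648921077988 / 29106656591812891- 1515906150 * sqrt(22) / 101416921922693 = -56.35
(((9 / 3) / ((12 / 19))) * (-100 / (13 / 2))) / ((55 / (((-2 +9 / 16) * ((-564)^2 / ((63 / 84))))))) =115839960 / 143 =810069.65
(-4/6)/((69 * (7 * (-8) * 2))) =1/11592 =0.00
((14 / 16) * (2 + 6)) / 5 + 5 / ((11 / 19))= 552 / 55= 10.04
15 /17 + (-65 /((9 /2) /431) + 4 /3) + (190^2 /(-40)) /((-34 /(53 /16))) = -60077959 /9792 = -6135.41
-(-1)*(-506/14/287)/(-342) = 253/687078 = 0.00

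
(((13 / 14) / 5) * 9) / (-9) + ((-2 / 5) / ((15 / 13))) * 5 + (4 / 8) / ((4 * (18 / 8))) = -587 / 315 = -1.86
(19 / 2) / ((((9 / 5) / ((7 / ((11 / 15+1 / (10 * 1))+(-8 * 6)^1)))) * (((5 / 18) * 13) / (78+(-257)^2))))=-52769346 / 3679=-14343.39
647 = 647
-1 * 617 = -617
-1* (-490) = 490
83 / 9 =9.22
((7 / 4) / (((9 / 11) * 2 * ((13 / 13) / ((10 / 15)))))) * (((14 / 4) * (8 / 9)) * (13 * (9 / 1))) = 7007 / 27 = 259.52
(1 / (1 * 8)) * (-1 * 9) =-9 / 8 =-1.12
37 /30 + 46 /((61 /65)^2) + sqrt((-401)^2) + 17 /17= 50843437 /111630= 455.46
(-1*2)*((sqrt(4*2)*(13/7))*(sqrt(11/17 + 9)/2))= -52*sqrt(1394)/119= -16.32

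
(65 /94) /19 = 65 /1786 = 0.04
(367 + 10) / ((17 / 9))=3393 / 17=199.59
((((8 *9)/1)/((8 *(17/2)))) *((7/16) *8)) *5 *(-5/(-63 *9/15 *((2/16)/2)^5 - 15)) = 6.18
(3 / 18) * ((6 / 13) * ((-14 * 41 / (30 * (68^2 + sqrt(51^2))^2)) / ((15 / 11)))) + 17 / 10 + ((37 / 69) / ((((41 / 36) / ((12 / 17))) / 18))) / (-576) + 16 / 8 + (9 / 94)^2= 3.70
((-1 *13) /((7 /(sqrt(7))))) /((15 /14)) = -26 *sqrt(7) /15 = -4.59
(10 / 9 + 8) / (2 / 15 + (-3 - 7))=-0.92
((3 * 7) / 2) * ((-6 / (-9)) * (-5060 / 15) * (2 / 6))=-7084 / 9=-787.11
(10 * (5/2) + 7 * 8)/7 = 81/7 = 11.57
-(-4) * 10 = 40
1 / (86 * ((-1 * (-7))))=1 / 602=0.00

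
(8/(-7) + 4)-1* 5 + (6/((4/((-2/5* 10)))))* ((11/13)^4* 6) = -4117947/199927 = -20.60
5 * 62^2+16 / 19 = 19220.84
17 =17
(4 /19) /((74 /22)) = 44 /703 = 0.06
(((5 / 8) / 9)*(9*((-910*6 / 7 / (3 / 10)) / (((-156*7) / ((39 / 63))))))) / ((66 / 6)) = 1625 / 19404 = 0.08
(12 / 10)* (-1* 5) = -6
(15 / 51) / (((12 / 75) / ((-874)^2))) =1404183.82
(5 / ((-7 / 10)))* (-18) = 900 / 7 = 128.57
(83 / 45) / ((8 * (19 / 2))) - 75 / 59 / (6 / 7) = -294353 / 201780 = -1.46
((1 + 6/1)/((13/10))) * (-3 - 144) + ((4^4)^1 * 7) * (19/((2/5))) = 1096270/13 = 84328.46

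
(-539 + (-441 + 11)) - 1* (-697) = -272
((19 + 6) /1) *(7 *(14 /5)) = 490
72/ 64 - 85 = -671/ 8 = -83.88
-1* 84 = -84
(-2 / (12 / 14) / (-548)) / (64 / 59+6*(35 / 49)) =2891 / 3646392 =0.00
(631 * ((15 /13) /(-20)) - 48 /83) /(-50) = 31923 /43160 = 0.74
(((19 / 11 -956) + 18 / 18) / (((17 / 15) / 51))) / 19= -2257.75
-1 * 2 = -2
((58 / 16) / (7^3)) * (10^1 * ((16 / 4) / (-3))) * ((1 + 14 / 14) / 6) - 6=-18667 / 3087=-6.05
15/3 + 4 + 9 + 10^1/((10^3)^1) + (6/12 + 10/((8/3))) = 1113/50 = 22.26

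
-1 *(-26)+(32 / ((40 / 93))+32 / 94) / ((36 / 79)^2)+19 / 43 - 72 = 1029223673 / 3274020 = 314.36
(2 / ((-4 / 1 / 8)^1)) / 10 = -2 / 5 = -0.40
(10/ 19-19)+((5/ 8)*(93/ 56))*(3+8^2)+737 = 6708041/ 8512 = 788.07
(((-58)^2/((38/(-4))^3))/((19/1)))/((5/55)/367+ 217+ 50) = -13580468/17558799935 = -0.00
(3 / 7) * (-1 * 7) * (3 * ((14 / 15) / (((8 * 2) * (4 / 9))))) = -189 / 160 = -1.18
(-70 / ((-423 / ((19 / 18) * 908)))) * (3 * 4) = 1903.29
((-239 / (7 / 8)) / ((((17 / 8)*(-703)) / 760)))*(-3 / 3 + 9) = 4894720 / 4403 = 1111.68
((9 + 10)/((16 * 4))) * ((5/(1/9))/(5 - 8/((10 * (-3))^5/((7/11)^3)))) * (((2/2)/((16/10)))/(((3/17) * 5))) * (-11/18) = -5985195046875/5174928087808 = -1.16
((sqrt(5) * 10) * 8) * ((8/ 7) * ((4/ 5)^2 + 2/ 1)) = 8448 * sqrt(5)/ 35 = 539.72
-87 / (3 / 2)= -58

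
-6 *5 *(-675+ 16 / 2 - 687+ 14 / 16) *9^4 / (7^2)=1065342375 / 196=5435420.28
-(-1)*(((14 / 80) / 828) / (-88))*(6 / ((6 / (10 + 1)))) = -7 / 264960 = -0.00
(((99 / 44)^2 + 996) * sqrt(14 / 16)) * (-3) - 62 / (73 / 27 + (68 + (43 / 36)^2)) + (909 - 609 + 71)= -2439.08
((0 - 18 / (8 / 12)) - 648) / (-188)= 675 / 188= 3.59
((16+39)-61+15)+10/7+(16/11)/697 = 559803/53669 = 10.43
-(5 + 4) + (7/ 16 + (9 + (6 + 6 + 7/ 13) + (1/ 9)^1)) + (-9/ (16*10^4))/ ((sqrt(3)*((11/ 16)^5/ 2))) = 24499/ 1872 -24576*sqrt(3)/ 100656875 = 13.09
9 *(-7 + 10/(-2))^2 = 1296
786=786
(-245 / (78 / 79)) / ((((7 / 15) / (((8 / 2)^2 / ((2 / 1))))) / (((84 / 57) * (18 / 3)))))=-9290400 / 247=-37612.96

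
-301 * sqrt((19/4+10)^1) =-1156.01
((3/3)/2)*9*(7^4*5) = 54022.50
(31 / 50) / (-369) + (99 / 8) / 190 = 177943 / 2804400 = 0.06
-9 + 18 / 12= -15 / 2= -7.50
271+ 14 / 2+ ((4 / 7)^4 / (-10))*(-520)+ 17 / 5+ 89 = 4513212 / 12005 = 375.94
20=20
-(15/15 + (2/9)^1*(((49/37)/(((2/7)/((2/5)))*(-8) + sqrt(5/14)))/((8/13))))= -192953/210789 + 4459*sqrt(70)/4215780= -0.91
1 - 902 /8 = -447 /4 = -111.75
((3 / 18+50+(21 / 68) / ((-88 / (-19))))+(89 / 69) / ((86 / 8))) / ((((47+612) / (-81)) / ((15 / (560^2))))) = -14482793925 / 48922578231296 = -0.00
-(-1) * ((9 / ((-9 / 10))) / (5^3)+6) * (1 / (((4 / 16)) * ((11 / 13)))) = 7696 / 275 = 27.99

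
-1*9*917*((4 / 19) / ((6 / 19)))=-5502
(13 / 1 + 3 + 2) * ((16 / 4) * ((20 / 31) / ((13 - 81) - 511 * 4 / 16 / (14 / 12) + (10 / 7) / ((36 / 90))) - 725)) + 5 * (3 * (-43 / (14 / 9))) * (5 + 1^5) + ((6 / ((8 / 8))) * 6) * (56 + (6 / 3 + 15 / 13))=-52558.59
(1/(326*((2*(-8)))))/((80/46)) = -0.00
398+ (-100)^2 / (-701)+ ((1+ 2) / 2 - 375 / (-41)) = 22669809 / 57482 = 394.38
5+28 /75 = 403 /75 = 5.37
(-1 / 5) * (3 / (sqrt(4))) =-0.30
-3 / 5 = -0.60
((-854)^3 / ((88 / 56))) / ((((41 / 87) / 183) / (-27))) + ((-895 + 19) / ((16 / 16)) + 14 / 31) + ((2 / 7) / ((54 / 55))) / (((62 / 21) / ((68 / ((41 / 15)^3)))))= 97664148008902572524 / 23502061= 4155556740700.43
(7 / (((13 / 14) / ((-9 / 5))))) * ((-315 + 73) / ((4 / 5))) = 53361 / 13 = 4104.69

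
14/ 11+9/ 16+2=675/ 176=3.84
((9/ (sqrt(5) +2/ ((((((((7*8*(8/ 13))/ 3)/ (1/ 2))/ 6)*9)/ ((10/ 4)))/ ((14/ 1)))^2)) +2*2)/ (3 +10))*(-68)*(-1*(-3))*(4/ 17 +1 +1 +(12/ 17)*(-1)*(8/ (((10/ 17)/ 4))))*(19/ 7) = -1309461585504/ 40571635 +26457032097792*sqrt(5)/ 1420007225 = 9386.27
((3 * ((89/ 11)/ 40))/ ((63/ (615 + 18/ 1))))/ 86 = 18779/ 264880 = 0.07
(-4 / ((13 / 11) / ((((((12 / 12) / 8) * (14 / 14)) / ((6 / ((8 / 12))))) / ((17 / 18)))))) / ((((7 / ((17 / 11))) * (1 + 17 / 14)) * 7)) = -0.00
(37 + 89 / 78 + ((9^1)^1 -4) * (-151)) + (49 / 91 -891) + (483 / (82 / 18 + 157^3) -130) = -1179930712448 / 679167021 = -1737.32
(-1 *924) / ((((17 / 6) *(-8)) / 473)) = 327789 / 17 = 19281.71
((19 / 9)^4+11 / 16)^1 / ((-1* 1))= -2157307 / 104976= -20.55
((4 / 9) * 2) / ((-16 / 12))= -2 / 3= -0.67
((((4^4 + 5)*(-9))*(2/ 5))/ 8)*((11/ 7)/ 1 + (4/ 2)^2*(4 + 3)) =-486243/ 140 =-3473.16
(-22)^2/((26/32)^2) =123904/169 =733.16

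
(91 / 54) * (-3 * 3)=-15.17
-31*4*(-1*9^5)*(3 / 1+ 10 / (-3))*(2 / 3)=-1627128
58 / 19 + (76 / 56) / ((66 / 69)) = 26167 / 5852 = 4.47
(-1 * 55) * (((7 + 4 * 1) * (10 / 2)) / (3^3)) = -3025 / 27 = -112.04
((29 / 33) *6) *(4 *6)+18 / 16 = 11235 / 88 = 127.67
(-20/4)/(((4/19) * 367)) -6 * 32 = -281951/1468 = -192.06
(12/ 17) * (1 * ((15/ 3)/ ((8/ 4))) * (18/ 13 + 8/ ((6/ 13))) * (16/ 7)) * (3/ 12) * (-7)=-29200/ 221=-132.13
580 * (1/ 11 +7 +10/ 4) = 61190/ 11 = 5562.73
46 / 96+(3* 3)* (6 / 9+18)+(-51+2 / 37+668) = 1395107 / 1776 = 785.53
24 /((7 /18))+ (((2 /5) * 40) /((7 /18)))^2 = 85968 /49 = 1754.45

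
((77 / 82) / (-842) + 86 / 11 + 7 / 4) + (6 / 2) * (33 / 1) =41227475 / 379742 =108.57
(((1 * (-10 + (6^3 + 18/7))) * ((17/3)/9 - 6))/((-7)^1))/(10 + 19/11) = 2328700/170667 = 13.64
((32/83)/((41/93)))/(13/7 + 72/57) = 395808/1412245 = 0.28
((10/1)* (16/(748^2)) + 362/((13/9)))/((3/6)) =501.23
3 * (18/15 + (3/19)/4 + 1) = 2553/380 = 6.72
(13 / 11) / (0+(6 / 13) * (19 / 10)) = 845 / 627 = 1.35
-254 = -254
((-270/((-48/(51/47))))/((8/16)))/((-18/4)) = -2.71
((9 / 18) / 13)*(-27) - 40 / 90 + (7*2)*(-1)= -3623 / 234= -15.48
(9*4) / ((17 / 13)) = 468 / 17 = 27.53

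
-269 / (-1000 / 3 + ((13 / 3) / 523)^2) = 662213709 / 820586831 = 0.81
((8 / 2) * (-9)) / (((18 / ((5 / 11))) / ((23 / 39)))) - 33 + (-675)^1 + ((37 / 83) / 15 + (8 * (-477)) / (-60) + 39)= -35957516 / 59345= -605.91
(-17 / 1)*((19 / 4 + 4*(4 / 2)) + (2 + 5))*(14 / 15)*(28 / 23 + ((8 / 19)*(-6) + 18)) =-34285447 / 6555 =-5230.43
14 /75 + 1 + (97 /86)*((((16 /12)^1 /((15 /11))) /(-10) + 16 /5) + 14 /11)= 651449 /106425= 6.12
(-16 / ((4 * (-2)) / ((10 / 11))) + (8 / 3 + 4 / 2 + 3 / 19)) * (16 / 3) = 35.43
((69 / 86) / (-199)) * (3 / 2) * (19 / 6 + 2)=-2139 / 68456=-0.03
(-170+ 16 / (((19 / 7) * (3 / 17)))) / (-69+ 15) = 3893 / 1539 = 2.53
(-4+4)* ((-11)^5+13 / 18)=0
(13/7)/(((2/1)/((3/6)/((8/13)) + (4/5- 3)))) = -1443/1120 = -1.29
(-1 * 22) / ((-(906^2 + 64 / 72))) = 99 / 3693766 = 0.00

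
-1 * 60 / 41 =-1.46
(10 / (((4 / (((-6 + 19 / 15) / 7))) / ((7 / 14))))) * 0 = 0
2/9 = 0.22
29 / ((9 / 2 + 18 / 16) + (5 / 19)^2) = 83752 / 16445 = 5.09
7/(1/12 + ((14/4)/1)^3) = 168/1031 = 0.16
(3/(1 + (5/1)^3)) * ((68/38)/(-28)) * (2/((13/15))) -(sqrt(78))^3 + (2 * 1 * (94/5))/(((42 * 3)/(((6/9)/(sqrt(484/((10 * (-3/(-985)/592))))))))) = -78 * sqrt(78) -85/24206 + 47 * sqrt(43734)/151538310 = -688.88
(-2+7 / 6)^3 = -125 / 216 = -0.58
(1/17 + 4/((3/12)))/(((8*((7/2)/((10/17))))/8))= 780/289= 2.70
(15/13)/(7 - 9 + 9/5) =-75/13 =-5.77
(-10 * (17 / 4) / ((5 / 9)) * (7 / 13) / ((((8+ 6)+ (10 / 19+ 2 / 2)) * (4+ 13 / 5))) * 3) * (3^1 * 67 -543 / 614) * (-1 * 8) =5000603958 / 2590159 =1930.62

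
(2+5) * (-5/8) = -35/8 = -4.38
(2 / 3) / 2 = 1 / 3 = 0.33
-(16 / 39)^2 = -256 / 1521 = -0.17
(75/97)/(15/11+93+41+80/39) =32175/5718247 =0.01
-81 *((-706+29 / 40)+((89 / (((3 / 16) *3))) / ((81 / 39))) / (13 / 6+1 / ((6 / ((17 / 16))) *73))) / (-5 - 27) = -33005907011 / 19457280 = -1696.33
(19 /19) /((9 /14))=14 /9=1.56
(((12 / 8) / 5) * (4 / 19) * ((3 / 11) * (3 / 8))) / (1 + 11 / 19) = 9 / 2200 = 0.00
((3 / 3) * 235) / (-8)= -235 / 8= -29.38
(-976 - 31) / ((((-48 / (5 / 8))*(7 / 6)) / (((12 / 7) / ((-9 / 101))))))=-216.21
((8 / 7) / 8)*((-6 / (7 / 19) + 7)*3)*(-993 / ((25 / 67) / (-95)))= -49299471 / 49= -1006111.65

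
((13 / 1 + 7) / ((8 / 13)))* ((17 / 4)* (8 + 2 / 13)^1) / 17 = 265 / 4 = 66.25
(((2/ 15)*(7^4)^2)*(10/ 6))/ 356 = 5764801/ 1602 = 3598.50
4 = 4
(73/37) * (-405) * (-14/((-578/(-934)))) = 193295970/10693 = 18076.87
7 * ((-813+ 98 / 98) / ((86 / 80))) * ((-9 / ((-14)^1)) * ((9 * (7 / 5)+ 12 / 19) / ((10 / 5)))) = -18372312 / 817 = -22487.53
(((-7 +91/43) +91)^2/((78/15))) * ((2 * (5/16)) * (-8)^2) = 1371220900/24037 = 57046.26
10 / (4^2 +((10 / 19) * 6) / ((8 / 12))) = 95 / 197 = 0.48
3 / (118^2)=3 / 13924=0.00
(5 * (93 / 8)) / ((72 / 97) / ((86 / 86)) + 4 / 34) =766785 / 11344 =67.59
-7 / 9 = -0.78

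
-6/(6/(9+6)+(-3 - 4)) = 10/11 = 0.91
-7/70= -1/10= -0.10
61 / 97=0.63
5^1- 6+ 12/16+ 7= 27/4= 6.75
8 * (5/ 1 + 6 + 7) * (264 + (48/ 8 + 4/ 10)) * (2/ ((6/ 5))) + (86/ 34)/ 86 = 2206465/ 34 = 64896.03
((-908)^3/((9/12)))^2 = 8966750254457749504/9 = 996305583828638833.78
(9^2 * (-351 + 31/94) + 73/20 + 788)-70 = -26021679/940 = -27682.64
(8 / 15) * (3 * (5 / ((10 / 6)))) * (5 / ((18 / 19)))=76 / 3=25.33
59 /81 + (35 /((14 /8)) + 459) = 38858 /81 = 479.73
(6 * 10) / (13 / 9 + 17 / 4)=432 / 41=10.54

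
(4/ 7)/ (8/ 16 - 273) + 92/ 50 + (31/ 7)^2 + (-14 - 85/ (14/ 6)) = -3869344/ 133525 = -28.98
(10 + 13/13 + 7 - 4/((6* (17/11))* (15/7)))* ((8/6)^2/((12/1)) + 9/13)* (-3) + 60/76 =-44.09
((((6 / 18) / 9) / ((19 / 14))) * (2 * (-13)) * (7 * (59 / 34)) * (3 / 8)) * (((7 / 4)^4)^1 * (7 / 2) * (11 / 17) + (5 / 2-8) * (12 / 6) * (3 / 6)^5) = -6835783955 / 101210112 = -67.54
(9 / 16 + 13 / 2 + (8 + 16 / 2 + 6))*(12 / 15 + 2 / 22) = 4557 / 176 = 25.89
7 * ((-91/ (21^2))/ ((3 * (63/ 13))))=-169/ 1701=-0.10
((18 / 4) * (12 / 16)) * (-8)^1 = -27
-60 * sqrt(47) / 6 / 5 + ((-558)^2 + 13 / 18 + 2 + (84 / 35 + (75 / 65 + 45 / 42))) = 311357.64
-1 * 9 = -9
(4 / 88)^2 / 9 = 1 / 4356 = 0.00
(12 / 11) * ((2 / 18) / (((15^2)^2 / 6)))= 0.00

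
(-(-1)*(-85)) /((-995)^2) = -17 /198005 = -0.00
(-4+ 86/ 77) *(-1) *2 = 444/ 77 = 5.77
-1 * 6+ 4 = -2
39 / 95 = 0.41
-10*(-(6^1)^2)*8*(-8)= -23040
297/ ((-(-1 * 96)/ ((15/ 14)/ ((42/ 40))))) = 2475/ 784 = 3.16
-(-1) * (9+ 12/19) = 183/19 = 9.63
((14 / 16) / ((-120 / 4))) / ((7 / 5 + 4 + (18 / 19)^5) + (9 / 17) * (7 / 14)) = -294655781 / 64937037528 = -0.00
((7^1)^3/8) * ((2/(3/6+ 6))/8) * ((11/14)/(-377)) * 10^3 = -3.44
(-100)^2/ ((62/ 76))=380000/ 31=12258.06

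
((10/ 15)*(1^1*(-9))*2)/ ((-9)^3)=4/ 243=0.02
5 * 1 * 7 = 35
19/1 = 19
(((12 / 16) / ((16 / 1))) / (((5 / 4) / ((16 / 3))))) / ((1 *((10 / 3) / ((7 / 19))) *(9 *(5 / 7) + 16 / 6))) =441 / 181450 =0.00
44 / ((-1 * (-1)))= 44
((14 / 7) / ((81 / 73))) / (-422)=-73 / 17091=-0.00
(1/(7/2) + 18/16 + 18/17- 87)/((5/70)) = -80473/68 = -1183.43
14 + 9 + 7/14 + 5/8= 193/8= 24.12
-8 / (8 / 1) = -1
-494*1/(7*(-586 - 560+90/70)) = 0.06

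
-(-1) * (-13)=-13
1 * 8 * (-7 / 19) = -56 / 19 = -2.95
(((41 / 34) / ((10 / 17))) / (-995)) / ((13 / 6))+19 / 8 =2.37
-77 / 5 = -15.40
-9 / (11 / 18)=-162 / 11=-14.73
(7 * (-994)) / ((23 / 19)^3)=-47724922 / 12167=-3922.49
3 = 3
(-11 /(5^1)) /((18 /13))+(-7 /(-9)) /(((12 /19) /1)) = -193 /540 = -0.36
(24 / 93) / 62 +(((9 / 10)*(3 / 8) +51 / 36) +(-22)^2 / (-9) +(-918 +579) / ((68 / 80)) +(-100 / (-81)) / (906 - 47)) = -450.84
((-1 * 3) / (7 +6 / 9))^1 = -9 / 23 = -0.39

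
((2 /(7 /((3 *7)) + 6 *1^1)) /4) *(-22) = -33 /19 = -1.74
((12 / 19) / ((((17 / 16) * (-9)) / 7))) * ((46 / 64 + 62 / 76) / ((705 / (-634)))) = 2760436 / 4326585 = 0.64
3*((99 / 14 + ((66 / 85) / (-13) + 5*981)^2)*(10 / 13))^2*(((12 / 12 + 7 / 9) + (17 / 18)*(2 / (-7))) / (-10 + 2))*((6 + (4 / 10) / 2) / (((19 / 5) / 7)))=-1747755875799855532952691570837 / 790154232398440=-2211917375288498.33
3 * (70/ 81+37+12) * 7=28273/ 27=1047.15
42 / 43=0.98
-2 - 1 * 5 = -7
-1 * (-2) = 2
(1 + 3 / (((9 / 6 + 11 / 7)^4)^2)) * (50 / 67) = 0.75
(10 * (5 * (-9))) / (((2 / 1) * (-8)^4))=-225 / 4096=-0.05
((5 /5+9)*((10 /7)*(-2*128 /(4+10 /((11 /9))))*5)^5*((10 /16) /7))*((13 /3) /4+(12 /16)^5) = -42820167729152000000000000 /476522606140329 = -89859677541.81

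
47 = 47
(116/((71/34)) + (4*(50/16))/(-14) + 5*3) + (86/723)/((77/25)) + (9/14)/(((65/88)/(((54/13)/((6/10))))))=202323844045/2671985316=75.72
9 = 9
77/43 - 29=-1170/43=-27.21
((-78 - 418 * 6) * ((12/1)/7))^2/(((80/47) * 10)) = 1414384254/1225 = 1154599.39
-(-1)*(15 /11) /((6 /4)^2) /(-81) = -20 /2673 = -0.01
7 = 7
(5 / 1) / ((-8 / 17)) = -85 / 8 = -10.62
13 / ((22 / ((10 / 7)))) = 65 / 77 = 0.84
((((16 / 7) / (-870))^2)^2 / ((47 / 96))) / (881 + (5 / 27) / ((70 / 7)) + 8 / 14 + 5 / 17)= 4456448 / 40384638836041241875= 0.00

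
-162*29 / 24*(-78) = 30537 / 2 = 15268.50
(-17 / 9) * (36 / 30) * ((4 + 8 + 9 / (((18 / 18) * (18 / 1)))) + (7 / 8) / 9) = -15419 / 540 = -28.55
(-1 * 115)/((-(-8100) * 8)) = -23/12960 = -0.00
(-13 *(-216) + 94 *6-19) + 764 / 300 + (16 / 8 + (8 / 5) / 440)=2769979 / 825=3357.55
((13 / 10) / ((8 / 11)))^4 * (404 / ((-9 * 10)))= -45.83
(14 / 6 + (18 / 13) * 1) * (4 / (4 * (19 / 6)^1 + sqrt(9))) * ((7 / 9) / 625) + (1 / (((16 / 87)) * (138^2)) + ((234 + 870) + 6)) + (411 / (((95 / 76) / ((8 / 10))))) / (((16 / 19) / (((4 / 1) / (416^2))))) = 1343256960998759 / 1210131936000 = 1110.01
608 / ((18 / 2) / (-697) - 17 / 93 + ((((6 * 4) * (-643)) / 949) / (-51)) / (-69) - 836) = -430113781968 / 591548167879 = -0.73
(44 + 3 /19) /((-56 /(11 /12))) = -0.72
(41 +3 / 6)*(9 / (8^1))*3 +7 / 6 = 6779 / 48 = 141.23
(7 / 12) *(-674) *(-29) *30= 342055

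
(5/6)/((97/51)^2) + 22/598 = 1503163/5626582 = 0.27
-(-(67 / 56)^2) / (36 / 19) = 85291 / 112896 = 0.76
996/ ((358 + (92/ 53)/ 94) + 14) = 2.68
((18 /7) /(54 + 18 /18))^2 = 324 /148225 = 0.00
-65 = -65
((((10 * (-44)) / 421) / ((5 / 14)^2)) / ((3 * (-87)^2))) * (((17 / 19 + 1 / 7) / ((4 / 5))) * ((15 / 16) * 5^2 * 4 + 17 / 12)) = -0.04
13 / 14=0.93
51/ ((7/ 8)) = 408/ 7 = 58.29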